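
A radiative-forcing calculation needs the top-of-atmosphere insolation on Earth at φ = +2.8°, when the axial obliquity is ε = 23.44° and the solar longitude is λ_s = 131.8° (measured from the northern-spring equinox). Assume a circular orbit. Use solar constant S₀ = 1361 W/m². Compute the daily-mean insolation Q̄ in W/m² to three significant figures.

Q̄ ≈ 423 W/m²

Solar declination: sin δ = sin ε · sin λ_s = sin 23.44° × sin 131.8° = 0.29654, so δ = +17.250°.
cos H₀ = −tan(+2.8°) tan(+17.250°) = -0.0152, H₀ = 1.5860 rad.
Bracket: H₀ sin φ sin δ + cos φ cos δ sin H₀ = 1.5860×0.04885×0.29654 + 0.99881×0.95502×0.99988 = 0.022975 + 0.953769 = 0.976744.
Q̄ = (S₀/π) × [bracket] = (1361/π) × 0.976744 = 423.1 W/m².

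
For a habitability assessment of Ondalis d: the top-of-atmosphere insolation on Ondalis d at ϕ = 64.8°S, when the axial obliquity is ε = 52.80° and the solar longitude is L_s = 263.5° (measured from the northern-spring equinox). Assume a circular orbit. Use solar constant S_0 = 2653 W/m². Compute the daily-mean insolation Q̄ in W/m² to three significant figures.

Q̄ ≈ 1.90e+03 W/m²

Solar declination: sin δ = sin ε · sin L_s = sin 52.80° × sin 263.5° = -0.79141, so δ = -52.317°.
cos h₀ = −tan(-64.8°) tan(-52.317°) = -2.7513 ≤ −1 ⇒ polar day, h₀ = π.
Bracket: h₀ sin ϕ sin δ + cos ϕ cos δ sin h₀ = 3.1416×-0.90483×-0.79141 + 0.42578×0.61129×0.00000 = 2.249673 + 0.000000 = 2.249673.
Q̄ = (S_0/π) × [bracket] = (2653/π) × 2.249673 = 1900 W/m².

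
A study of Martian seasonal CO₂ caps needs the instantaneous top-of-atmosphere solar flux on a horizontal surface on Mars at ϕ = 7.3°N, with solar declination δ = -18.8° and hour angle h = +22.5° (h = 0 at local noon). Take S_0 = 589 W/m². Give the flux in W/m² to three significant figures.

487 W/m²

cos θ_z = sin ϕ sin δ + cos ϕ cos δ cos h = -0.040949 + 0.867501 = 0.826552.
Flux = S_0 · cos θ_z = 589 × 0.826552 = 486.8 W/m².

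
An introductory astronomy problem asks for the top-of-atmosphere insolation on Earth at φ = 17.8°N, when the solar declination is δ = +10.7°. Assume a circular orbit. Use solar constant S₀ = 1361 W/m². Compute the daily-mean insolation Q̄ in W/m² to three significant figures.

Q̄ ≈ 445 W/m²

cos H₀ = −tan(+17.8°) tan(+10.700°) = -0.0607, H₀ = 1.6315 rad.
Bracket: H₀ sin φ sin δ + cos φ cos δ sin H₀ = 1.6315×0.30570×0.18567 + 0.95213×0.98261×0.99816 = 0.092603 + 0.933851 = 1.026454.
Q̄ = (S₀/π) × [bracket] = (1361/π) × 1.026454 = 444.7 W/m².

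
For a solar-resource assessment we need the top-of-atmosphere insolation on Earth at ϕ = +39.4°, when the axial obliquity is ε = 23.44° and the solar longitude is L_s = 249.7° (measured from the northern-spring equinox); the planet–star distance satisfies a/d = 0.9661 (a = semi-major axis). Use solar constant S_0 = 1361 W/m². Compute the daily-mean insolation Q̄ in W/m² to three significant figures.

Solar declination: sin δ = sin ε · sin L_s = sin 23.44° × sin 249.7° = -0.37308, so δ = -21.906°.
cos h₀ = −tan(+39.4°) tan(-21.906°) = 0.3303, h₀ = 1.2342 rad.
Bracket: h₀ sin ϕ sin δ + cos ϕ cos δ sin h₀ = 1.2342×0.63473×-0.37308 + 0.77273×0.92780×0.94388 = -0.292265 + 0.676704 = 0.384439.
Inverse-square distance factor (a/d)² = 0.9661² = 0.933349.
Q̄ = (S_0/π) × 0.933349 × [bracket] = (1361/π) × 0.933349 × 0.384439 = 155.4 W/m².

Q̄ ≈ 155 W/m²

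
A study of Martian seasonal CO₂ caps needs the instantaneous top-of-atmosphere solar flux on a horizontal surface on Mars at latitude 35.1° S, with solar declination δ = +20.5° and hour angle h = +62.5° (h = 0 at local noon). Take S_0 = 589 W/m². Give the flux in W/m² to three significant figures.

cos θ_z = sin ϕ sin δ + cos ϕ cos δ cos h = -0.201371 + 0.353856 = 0.152485.
Flux = S_0 · cos θ_z = 589 × 0.152485 = 89.81 W/m².

89.8 W/m²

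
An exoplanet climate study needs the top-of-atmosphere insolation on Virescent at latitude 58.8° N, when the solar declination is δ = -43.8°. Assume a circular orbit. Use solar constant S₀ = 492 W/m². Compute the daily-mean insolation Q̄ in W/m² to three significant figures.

cos H₀ = −tan(+58.8°) tan(-43.800°) = 1.5834 ≥ 1 ⇒ polar night, H₀ = 0 and Q̄ = 0.

Q̄ ≈ 0.00 W/m²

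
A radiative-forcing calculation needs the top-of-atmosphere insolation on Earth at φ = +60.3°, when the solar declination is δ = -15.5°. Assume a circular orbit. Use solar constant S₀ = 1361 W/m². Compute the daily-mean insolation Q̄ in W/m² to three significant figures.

cos H₀ = −tan(+60.3°) tan(-15.500°) = 0.4862, H₀ = 1.0631 rad.
Bracket: H₀ sin φ sin δ + cos φ cos δ sin H₀ = 1.0631×0.86863×-0.26724 + 0.49546×0.96363×0.87385 = -0.246780 + 0.417211 = 0.170431.
Q̄ = (S₀/π) × [bracket] = (1361/π) × 0.170431 = 73.83 W/m².

Q̄ ≈ 73.8 W/m²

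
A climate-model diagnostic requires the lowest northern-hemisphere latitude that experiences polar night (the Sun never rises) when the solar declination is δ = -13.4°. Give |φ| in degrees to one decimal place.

|φ| = 76.6°

Polar night requires cos H₀ = −tan φ tan δ ≥ 1, i.e. tan φ tan δ ≤ −1.
The boundary is |tan φ| · |tan δ| = 1, so |φ| = 90° − |δ| = 90° − 13.4° = 76.6° in the northern hemisphere.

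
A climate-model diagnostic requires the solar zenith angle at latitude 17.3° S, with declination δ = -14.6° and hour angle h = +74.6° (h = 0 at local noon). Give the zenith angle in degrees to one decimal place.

θ_z = 71.3°

cos θ_z = sin ϕ sin δ + cos ϕ cos δ cos h = 0.074959 + 0.245355 = 0.320314.
θ_z = arccos(0.320314) = 71.3°.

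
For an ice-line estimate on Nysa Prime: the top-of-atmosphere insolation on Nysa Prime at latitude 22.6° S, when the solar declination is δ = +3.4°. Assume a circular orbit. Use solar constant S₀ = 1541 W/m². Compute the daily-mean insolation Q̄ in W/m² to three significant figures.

cos H₀ = −tan(-22.6°) tan(+3.400°) = 0.0247, H₀ = 1.5461 rad.
Bracket: H₀ sin φ sin δ + cos φ cos δ sin H₀ = 1.5461×-0.38430×0.05931 + 0.92321×0.99824×0.99969 = -0.035240 + 0.921299 = 0.886059.
Q̄ = (S₀/π) × [bracket] = (1541/π) × 0.886059 = 434.6 W/m².

Q̄ ≈ 435 W/m²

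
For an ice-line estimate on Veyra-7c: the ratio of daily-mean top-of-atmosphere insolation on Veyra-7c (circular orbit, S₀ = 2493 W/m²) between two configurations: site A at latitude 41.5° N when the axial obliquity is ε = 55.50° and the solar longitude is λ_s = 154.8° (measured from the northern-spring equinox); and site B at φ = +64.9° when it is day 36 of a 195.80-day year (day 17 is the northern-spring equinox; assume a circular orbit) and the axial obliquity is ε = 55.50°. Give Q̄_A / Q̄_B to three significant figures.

— Configuration A (φ=+41.5°):
Solar declination: sin δ = sin ε · sin λ_s = sin 55.50° × sin 154.8° = 0.35090, so δ = +20.542°.
cos H₀ = −tan(+41.5°) tan(+20.542°) = -0.3315, H₀ = 1.9087 rad.
Bracket: H₀ sin φ sin δ + cos φ cos δ sin H₀ = 1.9087×0.66262×0.35090 + 0.74896×0.93641×0.94345 = 0.443798 + 0.661673 = 1.105471.
Q̄ = (S₀/π) × [bracket] = (2493/π) × 1.105471 = 877.24 W/m².
— Configuration B (φ=+64.9°):
Solar longitude: λ_s = 360° × (36 − 17)/195.80 = 34.934°.
sin δ = sin 55.50° × sin 34.934° = 0.47192, so δ = +28.159°.
cos H₀ = −tan(+64.9°) tan(+28.159°) = -1.1427 ≤ −1 ⇒ polar day, H₀ = π.
Bracket: H₀ sin φ sin δ + cos φ cos δ sin H₀ = 3.1416×0.90557×0.47192 + 0.42420×0.88164×0.00000 = 1.342583 + 0.000000 = 1.342583.
Q̄ = (S₀/π) × [bracket] = (2493/π) × 1.342583 = 1065.4 W/m².
Ratio Q̄_A / Q̄_B = 877.24 / 1065.4 = 0.8234.

Q̄_A / Q̄_B ≈ 0.823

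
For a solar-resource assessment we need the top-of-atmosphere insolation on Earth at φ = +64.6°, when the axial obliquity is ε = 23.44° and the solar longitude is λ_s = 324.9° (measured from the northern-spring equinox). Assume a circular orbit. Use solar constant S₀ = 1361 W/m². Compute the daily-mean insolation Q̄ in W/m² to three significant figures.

Q̄ ≈ 62.9 W/m²

Solar declination: sin δ = sin ε · sin λ_s = sin 23.44° × sin 324.9° = -0.22873, so δ = -13.222°.
cos H₀ = −tan(+64.6°) tan(-13.222°) = 0.4948, H₀ = 1.0532 rad.
Bracket: H₀ sin φ sin δ + cos φ cos δ sin H₀ = 1.0532×0.90334×-0.22873 + 0.42894×0.97349×0.86899 = -0.217613 + 0.362863 = 0.145250.
Q̄ = (S₀/π) × [bracket] = (1361/π) × 0.145250 = 62.93 W/m².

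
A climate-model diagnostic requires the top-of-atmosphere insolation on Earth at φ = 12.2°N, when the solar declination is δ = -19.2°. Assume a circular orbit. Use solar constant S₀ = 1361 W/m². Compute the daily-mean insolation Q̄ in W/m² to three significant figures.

cos H₀ = −tan(+12.2°) tan(-19.200°) = 0.0753, H₀ = 1.4954 rad.
Bracket: H₀ sin φ sin δ + cos φ cos δ sin H₀ = 1.4954×0.21132×-0.32887 + 0.97742×0.94438×0.99716 = -0.103926 + 0.920434 = 0.816508.
Q̄ = (S₀/π) × [bracket] = (1361/π) × 0.816508 = 353.7 W/m².

Q̄ ≈ 354 W/m²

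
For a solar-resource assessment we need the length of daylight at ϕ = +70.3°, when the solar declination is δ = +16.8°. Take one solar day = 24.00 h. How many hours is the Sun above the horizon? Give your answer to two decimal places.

19.66 h

cos h₀ = −tan ϕ · tan δ = −tan(+70.3°) × tan(+16.800°) = -0.8432, so h₀ = 2.5740 rad = 147.48°.
Daylight = 2h₀/(2π) × 24.00 h = (2.5740/π) × 24.00 = 19.66 h.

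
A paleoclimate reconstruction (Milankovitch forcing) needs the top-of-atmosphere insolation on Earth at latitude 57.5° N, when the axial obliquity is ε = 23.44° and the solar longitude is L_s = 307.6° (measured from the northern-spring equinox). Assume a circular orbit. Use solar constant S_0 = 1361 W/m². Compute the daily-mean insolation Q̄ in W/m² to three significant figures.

Q̄ ≈ 70.8 W/m²

Solar declination: sin δ = sin ε · sin L_s = sin 23.44° × sin 307.6° = -0.31516, so δ = -18.371°.
cos h₀ = −tan(+57.5°) tan(-18.371°) = 0.5213, h₀ = 1.0225 rad.
Bracket: h₀ sin ϕ sin δ + cos ϕ cos δ sin h₀ = 1.0225×0.84339×-0.31516 + 0.53730×0.94904×0.85339 = -0.271783 + 0.435160 = 0.163377.
Q̄ = (S_0/π) × [bracket] = (1361/π) × 0.163377 = 70.78 W/m².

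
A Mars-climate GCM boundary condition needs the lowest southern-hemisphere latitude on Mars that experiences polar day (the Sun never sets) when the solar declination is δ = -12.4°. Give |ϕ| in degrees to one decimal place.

|ϕ| = 77.6°

Polar day requires cos h₀ = −tan ϕ tan δ ≤ −1, i.e. tan ϕ tan δ ≥ 1.
The boundary is |tan ϕ| · |tan δ| = 1, so |ϕ| = 90° − |δ| = 90° − 12.4° = 77.6° in the southern hemisphere.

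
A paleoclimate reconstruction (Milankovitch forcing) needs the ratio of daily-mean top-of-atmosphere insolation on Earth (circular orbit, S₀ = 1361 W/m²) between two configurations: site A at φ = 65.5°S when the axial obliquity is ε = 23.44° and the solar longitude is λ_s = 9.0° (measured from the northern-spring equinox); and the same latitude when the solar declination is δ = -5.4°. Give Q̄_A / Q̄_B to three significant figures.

Q̄_A / Q̄_B ≈ 0.591

— Configuration A (φ=-65.5°):
Solar declination: sin δ = sin ε · sin λ_s = sin 23.44° × sin 9.0° = 0.06223, so δ = +3.568°.
cos H₀ = −tan(-65.5°) tan(+3.568°) = 0.1368, H₀ = 1.4336 rad.
Bracket: H₀ sin φ sin δ + cos φ cos δ sin H₀ = 1.4336×-0.90996×0.06223 + 0.41469×0.99806×0.99060 = -0.081180 + 0.409995 = 0.328815.
Q̄ = (S₀/π) × [bracket] = (1361/π) × 0.328815 = 142.45 W/m².
— Configuration B (φ=-65.5°):
cos H₀ = −tan(-65.5°) tan(-5.400°) = -0.2074, H₀ = 1.7797 rad.
Bracket: H₀ sin φ sin δ + cos φ cos δ sin H₀ = 1.7797×-0.90996×-0.09411 + 0.41469×0.99556×0.97825 = 0.152407 + 0.403869 = 0.556276.
Q̄ = (S₀/π) × [bracket] = (1361/π) × 0.556276 = 240.99 W/m².
Ratio Q̄_A / Q̄_B = 142.45 / 240.99 = 0.5911.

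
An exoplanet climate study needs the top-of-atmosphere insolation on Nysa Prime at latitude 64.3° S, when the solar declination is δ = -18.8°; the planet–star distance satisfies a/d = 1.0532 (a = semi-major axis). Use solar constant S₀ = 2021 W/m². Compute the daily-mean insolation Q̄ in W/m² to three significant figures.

Q̄ ≈ 695 W/m²

cos H₀ = −tan(-64.3°) tan(-18.800°) = -0.7074, H₀ = 2.3565 rad.
Bracket: H₀ sin φ sin δ + cos φ cos δ sin H₀ = 2.3565×-0.90108×-0.32227 + 0.43366×0.94665×0.70686 = 0.684307 + 0.290183 = 0.974490.
Inverse-square distance factor (a/d)² = 1.0532² = 1.109230.
Q̄ = (S₀/π) × 1.109230 × [bracket] = (2021/π) × 1.109230 × 0.974490 = 695.4 W/m².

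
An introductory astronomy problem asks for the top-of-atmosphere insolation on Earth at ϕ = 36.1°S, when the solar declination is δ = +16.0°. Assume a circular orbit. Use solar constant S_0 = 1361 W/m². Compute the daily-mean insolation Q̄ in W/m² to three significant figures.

cos h₀ = −tan(-36.1°) tan(+16.000°) = 0.2091, h₀ = 1.3601 rad.
Bracket: h₀ sin ϕ sin δ + cos ϕ cos δ sin h₀ = 1.3601×-0.58920×0.27564 + 0.80799×0.96126×0.97789 = -0.220890 + 0.759516 = 0.538626.
Q̄ = (S_0/π) × [bracket] = (1361/π) × 0.538626 = 233.3 W/m².

Q̄ ≈ 233 W/m²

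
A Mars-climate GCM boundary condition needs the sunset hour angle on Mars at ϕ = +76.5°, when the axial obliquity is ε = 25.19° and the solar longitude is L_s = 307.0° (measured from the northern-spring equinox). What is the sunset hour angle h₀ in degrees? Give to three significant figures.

Solar declination: sin δ = sin ε · sin L_s = sin 25.19° × sin 307.0° = -0.33992, so δ = -19.872°.
cos h₀ = −tan ϕ · tan δ = 1.5055 ≥ 1, so the Sun never rises (polar night) and h₀ = 0.

h₀ = 0.00°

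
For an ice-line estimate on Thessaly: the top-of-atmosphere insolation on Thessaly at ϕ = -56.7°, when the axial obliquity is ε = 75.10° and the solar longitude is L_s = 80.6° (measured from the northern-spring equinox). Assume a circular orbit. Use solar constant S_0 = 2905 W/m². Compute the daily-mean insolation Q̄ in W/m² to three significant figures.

Q̄ ≈ 0.00 W/m²

Solar declination: sin δ = sin ε · sin L_s = sin 75.10° × sin 80.6° = 0.95340, so δ = +72.440°.
cos h₀ = −tan(-56.7°) tan(+72.440°) = 4.8106 ≥ 1 ⇒ polar night, h₀ = 0 and Q̄ = 0.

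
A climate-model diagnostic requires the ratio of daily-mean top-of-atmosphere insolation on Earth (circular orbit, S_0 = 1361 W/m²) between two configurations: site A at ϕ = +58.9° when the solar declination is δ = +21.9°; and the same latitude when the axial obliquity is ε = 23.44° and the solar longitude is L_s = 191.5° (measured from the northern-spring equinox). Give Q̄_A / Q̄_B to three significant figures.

Q̄_A / Q̄_B ≈ 2.65

— Configuration A (ϕ=+58.9°):
cos h₀ = −tan(+58.9°) tan(+21.900°) = -0.6664, h₀ = 2.3002 rad.
Bracket: h₀ sin ϕ sin δ + cos ϕ cos δ sin h₀ = 2.3002×0.85627×0.37299 + 0.51653×0.92784×0.74560 = 0.734638 + 0.357334 = 1.091972.
Q̄ = (S_0/π) × [bracket] = (1361/π) × 1.091972 = 473.06 W/m².
— Configuration B (ϕ=+58.9°):
Solar declination: sin δ = sin ε · sin L_s = sin 23.44° × sin 191.5° = -0.07931, so δ = -4.549°.
cos h₀ = −tan(+58.9°) tan(-4.549°) = 0.1319, h₀ = 1.4385 rad.
Bracket: h₀ sin ϕ sin δ + cos ϕ cos δ sin h₀ = 1.4385×0.85627×-0.07931 + 0.51653×0.99685×0.99127 = -0.097690 + 0.510408 = 0.412718.
Q̄ = (S_0/π) × [bracket] = (1361/π) × 0.412718 = 178.80 W/m².
Ratio Q̄_A / Q̄_B = 473.06 / 178.80 = 2.646.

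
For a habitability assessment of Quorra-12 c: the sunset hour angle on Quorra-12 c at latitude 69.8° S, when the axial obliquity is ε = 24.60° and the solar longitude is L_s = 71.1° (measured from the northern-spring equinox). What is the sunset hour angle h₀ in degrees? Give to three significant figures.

h₀ = 0.00°

Solar declination: sin δ = sin ε · sin L_s = sin 24.60° × sin 71.1° = 0.39384, so δ = +23.193°.
cos h₀ = −tan ϕ · tan δ = 1.1645 ≥ 1, so the host star never rises (polar night) and h₀ = 0.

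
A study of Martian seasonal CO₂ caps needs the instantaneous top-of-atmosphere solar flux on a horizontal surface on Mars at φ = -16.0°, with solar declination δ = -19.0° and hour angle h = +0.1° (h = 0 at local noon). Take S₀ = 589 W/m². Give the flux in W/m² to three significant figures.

588 W/m²

cos θ_z = sin φ sin δ + cos φ cos δ cos h = 0.089739 + 0.908889 = 0.998628.
Flux = S₀ · cos θ_z = 589 × 0.998628 = 588.2 W/m².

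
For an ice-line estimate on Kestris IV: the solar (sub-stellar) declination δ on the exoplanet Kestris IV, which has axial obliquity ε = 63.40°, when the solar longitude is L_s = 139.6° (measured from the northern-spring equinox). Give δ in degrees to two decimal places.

δ = +35.42°

sin δ = sin ε · sin L_s = sin 63.40° × sin 139.6° = 0.579519.
δ = arcsin(0.579519) = +35.42°.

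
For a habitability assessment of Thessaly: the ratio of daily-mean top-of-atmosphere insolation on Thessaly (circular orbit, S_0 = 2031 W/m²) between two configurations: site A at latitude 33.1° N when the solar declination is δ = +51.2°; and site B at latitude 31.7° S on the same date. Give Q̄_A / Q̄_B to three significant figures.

Q̄_A / Q̄_B ≈ 24.3

— Configuration A (ϕ=+33.1°):
cos h₀ = −tan(+33.1°) tan(+51.200°) = -0.8108, h₀ = 2.5163 rad.
Bracket: h₀ sin ϕ sin δ + cos ϕ cos δ sin h₀ = 2.5163×0.54610×0.77934 + 0.83772×0.62660×0.58534 = 1.070931 + 0.307254 = 1.378185.
Q̄ = (S_0/π) × [bracket] = (2031/π) × 1.378185 = 890.98 W/m².
— Configuration B (ϕ=-31.7°):
cos h₀ = −tan(-31.7°) tan(+51.200°) = 0.7682, h₀ = 0.6948 rad.
Bracket: h₀ sin ϕ sin δ + cos ϕ cos δ sin h₀ = 0.6948×-0.52547×0.77934 + 0.85081×0.62660×0.64026 = -0.284534 + 0.341334 = 0.056800.
Q̄ = (S_0/π) × [bracket] = (2031/π) × 0.056800 = 36.720 W/m².
Ratio Q̄_A / Q̄_B = 890.98 / 36.720 = 24.26.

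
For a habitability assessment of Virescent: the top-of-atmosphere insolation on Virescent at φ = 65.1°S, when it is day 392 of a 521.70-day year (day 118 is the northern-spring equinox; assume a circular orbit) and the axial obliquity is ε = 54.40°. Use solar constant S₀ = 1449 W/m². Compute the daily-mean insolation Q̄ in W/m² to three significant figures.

Q̄ ≈ 284 W/m²

Solar longitude: λ_s = 360° × (392 − 118)/521.70 = 189.074°.
sin δ = sin 54.40° × sin 189.074° = -0.12824, so δ = -7.368°.
cos H₀ = −tan(-65.1°) tan(-7.368°) = -0.2786, H₀ = 1.8531 rad.
Bracket: H₀ sin φ sin δ + cos φ cos δ sin H₀ = 1.8531×-0.90704×-0.12824 + 0.42104×0.99174×0.96042 = 0.215550 + 0.401035 = 0.616585.
Q̄ = (S₀/π) × [bracket] = (1449/π) × 0.616585 = 284.4 W/m².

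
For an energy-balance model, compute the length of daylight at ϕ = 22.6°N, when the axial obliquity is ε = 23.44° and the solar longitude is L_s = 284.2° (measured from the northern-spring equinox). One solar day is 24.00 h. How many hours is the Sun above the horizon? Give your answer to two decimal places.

Solar declination: sin δ = sin ε · sin L_s = sin 23.44° × sin 284.2° = -0.38563, so δ = -22.683°.
cos h₀ = −tan ϕ · tan δ = −tan(+22.6°) × tan(-22.683°) = 0.1740, so h₀ = 1.3959 rad = 79.98°.
Daylight = 2h₀/(2π) × 24.00 h = (1.3959/π) × 24.00 = 10.66 h.

10.66 h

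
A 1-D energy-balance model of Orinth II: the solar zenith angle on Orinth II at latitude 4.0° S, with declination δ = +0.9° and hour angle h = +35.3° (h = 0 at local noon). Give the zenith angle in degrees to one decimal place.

θ_z = 35.6°

cos θ_z = sin ϕ sin δ + cos ϕ cos δ cos h = -0.001096 + 0.814049 = 0.812953.
θ_z = arccos(0.812953) = 35.6°.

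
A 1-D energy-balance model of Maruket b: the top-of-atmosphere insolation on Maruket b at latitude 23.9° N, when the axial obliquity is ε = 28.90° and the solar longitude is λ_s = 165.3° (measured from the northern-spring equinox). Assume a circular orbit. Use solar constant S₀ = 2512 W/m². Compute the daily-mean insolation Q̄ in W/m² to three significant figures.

Solar declination: sin δ = sin ε · sin λ_s = sin 28.90° × sin 165.3° = 0.12264, so δ = +7.044°.
cos H₀ = −tan(+23.9°) tan(+7.044°) = -0.0548, H₀ = 1.6256 rad.
Bracket: H₀ sin φ sin δ + cos φ cos δ sin H₀ = 1.6256×0.40514×0.12264 + 0.91425×0.99245×0.99850 = 0.080770 + 0.905986 = 0.986756.
Q̄ = (S₀/π) × [bracket] = (2512/π) × 0.986756 = 789.0 W/m².

Q̄ ≈ 789 W/m²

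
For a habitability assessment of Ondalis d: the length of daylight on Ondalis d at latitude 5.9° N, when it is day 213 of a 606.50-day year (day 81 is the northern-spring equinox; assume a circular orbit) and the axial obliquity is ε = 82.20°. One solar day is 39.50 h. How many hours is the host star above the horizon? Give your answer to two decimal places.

Solar longitude: λ_s = 360° × (213 − 81)/606.50 = 78.351°.
sin δ = sin 82.20° × sin 78.351° = 0.97034, so δ = +76.011°.
cos H₀ = −tan φ · tan δ = −tan(+5.9°) × tan(+76.011°) = -0.4148, so H₀ = 1.9985 rad = 114.51°.
Daylight = 2H₀/(2π) × 39.50 h = (1.9985/π) × 39.50 = 25.13 h.

25.13 h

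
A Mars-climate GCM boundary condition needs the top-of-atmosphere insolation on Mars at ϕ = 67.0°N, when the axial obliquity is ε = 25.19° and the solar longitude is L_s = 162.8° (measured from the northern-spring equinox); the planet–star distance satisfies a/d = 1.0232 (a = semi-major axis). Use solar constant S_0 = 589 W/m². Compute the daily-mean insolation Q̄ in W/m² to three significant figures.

Q̄ ≈ 115 W/m²

Solar declination: sin δ = sin ε · sin L_s = sin 25.19° × sin 162.8° = 0.12586, so δ = +7.230°.
cos h₀ = −tan(+67.0°) tan(+7.230°) = -0.2989, h₀ = 1.8743 rad.
Bracket: h₀ sin ϕ sin δ + cos ϕ cos δ sin h₀ = 1.8743×0.92050×0.12586 + 0.39073×0.99205×0.95429 = 0.217145 + 0.369905 = 0.587050.
Inverse-square distance factor (a/d)² = 1.0232² = 1.046938.
Q̄ = (S_0/π) × 1.046938 × [bracket] = (589/π) × 1.046938 × 0.587050 = 115.2 W/m².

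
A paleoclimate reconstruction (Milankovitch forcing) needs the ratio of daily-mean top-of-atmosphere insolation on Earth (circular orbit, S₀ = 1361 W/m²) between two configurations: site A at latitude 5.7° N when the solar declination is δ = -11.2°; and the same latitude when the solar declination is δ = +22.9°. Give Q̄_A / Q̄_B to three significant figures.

Q̄_A / Q̄_B ≈ 0.967

— Configuration A (φ=+5.7°):
cos H₀ = −tan(+5.7°) tan(-11.200°) = 0.0198, H₀ = 1.5510 rad.
Bracket: H₀ sin φ sin δ + cos φ cos δ sin H₀ = 1.5510×0.09932×-0.19423 + 0.99506×0.98096×0.99980 = -0.029920 + 0.975919 = 0.945999.
Q̄ = (S₀/π) × [bracket] = (1361/π) × 0.945999 = 409.83 W/m².
— Configuration B (φ=+5.7°):
cos H₀ = −tan(+5.7°) tan(+22.900°) = -0.0422, H₀ = 1.6130 rad.
Bracket: H₀ sin φ sin δ + cos φ cos δ sin H₀ = 1.6130×0.09932×0.38912 + 0.99506×0.92119×0.99911 = 0.062338 + 0.915824 = 0.978162.
Q̄ = (S₀/π) × [bracket] = (1361/π) × 0.978162 = 423.76 W/m².
Ratio Q̄_A / Q̄_B = 409.83 / 423.76 = 0.9671.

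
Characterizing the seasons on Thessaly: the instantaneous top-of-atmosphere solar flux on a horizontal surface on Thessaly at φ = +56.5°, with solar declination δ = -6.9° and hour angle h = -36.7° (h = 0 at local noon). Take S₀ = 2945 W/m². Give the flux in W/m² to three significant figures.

cos θ_z = sin φ sin δ + cos φ cos δ cos h = -0.100180 + 0.439325 = 0.339145.
Flux = S₀ · cos θ_z = 2945 × 0.339145 = 998.8 W/m².

999 W/m²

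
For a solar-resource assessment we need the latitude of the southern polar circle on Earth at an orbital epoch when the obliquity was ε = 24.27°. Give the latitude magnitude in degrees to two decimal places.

The polar circle is the lowest latitude that experiences at least one full rotation of continuous darkness at the northern-summer solstice; it lies at |φ| = 90° − ε = 90° − 24.27° = 65.73°.

65.73°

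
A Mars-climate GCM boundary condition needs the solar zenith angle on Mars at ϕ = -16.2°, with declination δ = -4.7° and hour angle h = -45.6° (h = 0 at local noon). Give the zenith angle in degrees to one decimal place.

θ_z = 46.2°

cos θ_z = sin ϕ sin δ + cos ϕ cos δ cos h = 0.022860 + 0.669623 = 0.692483.
θ_z = arccos(0.692483) = 46.2°.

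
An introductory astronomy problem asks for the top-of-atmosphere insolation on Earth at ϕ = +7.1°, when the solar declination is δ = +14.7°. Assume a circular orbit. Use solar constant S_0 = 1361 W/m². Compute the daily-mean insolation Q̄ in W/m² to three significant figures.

Q̄ ≈ 437 W/m²

cos h₀ = −tan(+7.1°) tan(+14.700°) = -0.0327, h₀ = 1.6035 rad.
Bracket: h₀ sin ϕ sin δ + cos ϕ cos δ sin h₀ = 1.6035×0.12360×0.25376 + 0.99233×0.96727×0.99947 = 0.050293 + 0.959342 = 1.009635.
Q̄ = (S_0/π) × [bracket] = (1361/π) × 1.009635 = 437.4 W/m².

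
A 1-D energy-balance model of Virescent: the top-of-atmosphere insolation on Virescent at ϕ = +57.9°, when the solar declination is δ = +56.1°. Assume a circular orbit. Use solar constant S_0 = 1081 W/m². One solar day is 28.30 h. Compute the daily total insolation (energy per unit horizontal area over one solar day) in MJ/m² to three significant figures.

cos h₀ = −tan(+57.9°) tan(+56.100°) = -2.3723 ≤ −1 ⇒ polar day, h₀ = π.
Bracket: h₀ sin ϕ sin δ + cos ϕ cos δ sin h₀ = 3.1416×0.84712×0.83001 + 0.53140×0.55775×0.00000 = 2.208916 + 0.000000 = 2.208916.
Q̄ = (S_0/π) × [bracket] = (1081/π) × 2.208916 = 760.07 W/m².
Daily total = Q̄ × 28.30 h × 3600 s/h = 760.07 × 28.30 × 3600 / 10⁶ = 77.44 MJ/m².

77.4 MJ/m²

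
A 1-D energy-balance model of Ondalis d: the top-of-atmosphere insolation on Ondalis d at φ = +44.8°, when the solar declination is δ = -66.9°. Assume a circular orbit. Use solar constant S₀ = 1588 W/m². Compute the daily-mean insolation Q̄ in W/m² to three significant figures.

Q̄ ≈ 0.00 W/m²

cos H₀ = −tan(+44.8°) tan(-66.900°) = 2.3282 ≥ 1 ⇒ polar night, H₀ = 0 and Q̄ = 0.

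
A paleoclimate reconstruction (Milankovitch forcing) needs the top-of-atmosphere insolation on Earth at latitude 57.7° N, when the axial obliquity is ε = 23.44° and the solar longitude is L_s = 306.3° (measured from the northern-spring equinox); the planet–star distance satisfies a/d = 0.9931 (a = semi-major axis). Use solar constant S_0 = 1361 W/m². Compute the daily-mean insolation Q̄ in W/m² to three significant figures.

Q̄ ≈ 66.2 W/m²

Solar declination: sin δ = sin ε · sin L_s = sin 23.44° × sin 306.3° = -0.32059, so δ = -18.699°.
cos h₀ = −tan(+57.7°) tan(-18.699°) = 0.5354, h₀ = 1.0058 rad.
Bracket: h₀ sin ϕ sin δ + cos ϕ cos δ sin h₀ = 1.0058×0.84526×-0.32059 + 0.53435×0.94722×0.84461 = -0.272554 + 0.427497 = 0.154943.
Inverse-square distance factor (a/d)² = 0.9931² = 0.986248.
Q̄ = (S_0/π) × 0.986248 × [bracket] = (1361/π) × 0.986248 × 0.154943 = 66.20 W/m².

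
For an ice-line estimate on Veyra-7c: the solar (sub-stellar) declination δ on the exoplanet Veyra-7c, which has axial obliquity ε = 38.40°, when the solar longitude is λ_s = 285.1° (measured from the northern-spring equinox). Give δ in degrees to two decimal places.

sin δ = sin ε · sin λ_s = sin 38.40° × sin 285.1° = -0.599701.
δ = arcsin(-0.599701) = -36.85°.

δ = -36.85°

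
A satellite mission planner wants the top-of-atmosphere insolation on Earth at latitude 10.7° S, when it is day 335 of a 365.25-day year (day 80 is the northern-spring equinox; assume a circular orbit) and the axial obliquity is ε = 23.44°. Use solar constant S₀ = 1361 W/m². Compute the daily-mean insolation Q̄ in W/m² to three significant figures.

Solar longitude: λ_s = 360° × (335 − 80)/365.25 = 251.335°.
sin δ = sin 23.44° × sin 251.335° = -0.37687, so δ = -22.140°.
cos H₀ = −tan(-10.7°) tan(-22.140°) = -0.0769, H₀ = 1.6478 rad.
Bracket: H₀ sin φ sin δ + cos φ cos δ sin H₀ = 1.6478×-0.18567×-0.37687 + 0.98261×0.92627×0.99704 = 0.115302 + 0.907468 = 1.022770.
Q̄ = (S₀/π) × [bracket] = (1361/π) × 1.022770 = 443.1 W/m².

Q̄ ≈ 443 W/m²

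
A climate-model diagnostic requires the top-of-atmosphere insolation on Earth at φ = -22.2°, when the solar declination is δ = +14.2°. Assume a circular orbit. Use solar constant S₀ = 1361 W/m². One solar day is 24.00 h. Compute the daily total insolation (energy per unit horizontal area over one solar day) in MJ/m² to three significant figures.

28.3 MJ/m²

cos H₀ = −tan(-22.2°) tan(+14.200°) = 0.1033, H₀ = 1.4673 rad.
Bracket: H₀ sin φ sin δ + cos φ cos δ sin H₀ = 1.4673×-0.37784×0.24531 + 0.92587×0.96945×0.99465 = -0.136001 + 0.892783 = 0.756782.
Q̄ = (S₀/π) × [bracket] = (1361/π) × 0.756782 = 327.85 W/m².
Daily total = Q̄ × 24.00 h × 3600 s/h = 327.85 × 24.00 × 3600 / 10⁶ = 28.33 MJ/m².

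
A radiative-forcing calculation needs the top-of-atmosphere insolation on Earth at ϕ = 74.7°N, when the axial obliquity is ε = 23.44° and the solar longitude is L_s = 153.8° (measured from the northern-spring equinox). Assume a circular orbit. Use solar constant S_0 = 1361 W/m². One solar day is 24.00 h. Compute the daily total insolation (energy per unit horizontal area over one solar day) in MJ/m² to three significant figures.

Solar declination: sin δ = sin ε · sin L_s = sin 23.44° × sin 153.8° = 0.17563, so δ = +10.115°.
cos h₀ = −tan(+74.7°) tan(+10.115°) = -0.6521, h₀ = 2.2812 rad.
Bracket: h₀ sin ϕ sin δ + cos ϕ cos δ sin h₀ = 2.2812×0.96456×0.17563 + 0.26387×0.98446×0.75812 = 0.386448 + 0.196936 = 0.583384.
Q̄ = (S_0/π) × [bracket] = (1361/π) × 0.583384 = 252.73 W/m².
Daily total = Q̄ × 24.00 h × 3600 s/h = 252.73 × 24.00 × 3600 / 10⁶ = 21.84 MJ/m².

21.8 MJ/m²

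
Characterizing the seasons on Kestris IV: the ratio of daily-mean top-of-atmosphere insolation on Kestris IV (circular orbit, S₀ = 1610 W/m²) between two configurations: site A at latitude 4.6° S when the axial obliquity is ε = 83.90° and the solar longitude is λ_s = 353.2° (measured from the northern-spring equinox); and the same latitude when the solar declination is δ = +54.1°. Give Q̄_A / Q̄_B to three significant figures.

— Configuration A (φ=-4.6°):
Solar declination: sin δ = sin ε · sin λ_s = sin 83.90° × sin 353.2° = -0.11773, so δ = -6.761°.
cos H₀ = −tan(-4.6°) tan(-6.761°) = -0.0095, H₀ = 1.5803 rad.
Bracket: H₀ sin φ sin δ + cos φ cos δ sin H₀ = 1.5803×-0.08020×-0.11773 + 0.99678×0.99305×0.99995 = 0.014921 + 0.989803 = 1.004724.
Q̄ = (S₀/π) × [bracket] = (1610/π) × 1.004724 = 514.90 W/m².
— Configuration B (φ=-4.6°):
cos H₀ = −tan(-4.6°) tan(+54.100°) = 0.1111, H₀ = 1.4594 rad.
Bracket: H₀ sin φ sin δ + cos φ cos δ sin H₀ = 1.4594×-0.08020×0.81004 + 0.99678×0.58637×0.99380 = -0.094810 + 0.580858 = 0.486048.
Q̄ = (S₀/π) × [bracket] = (1610/π) × 0.486048 = 249.09 W/m².
Ratio Q̄_A / Q̄_B = 514.90 / 249.09 = 2.067.

Q̄_A / Q̄_B ≈ 2.07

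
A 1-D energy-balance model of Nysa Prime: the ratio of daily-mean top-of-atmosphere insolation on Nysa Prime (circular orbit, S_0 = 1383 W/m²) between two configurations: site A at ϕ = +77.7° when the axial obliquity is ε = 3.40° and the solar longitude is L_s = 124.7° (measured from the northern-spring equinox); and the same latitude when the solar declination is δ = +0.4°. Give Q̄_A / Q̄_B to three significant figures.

Q̄_A / Q̄_B ≈ 1.31

— Configuration A (ϕ=+77.7°):
Solar declination: sin δ = sin ε · sin L_s = sin 3.40° × sin 124.7° = 0.04876, so δ = +2.795°.
cos h₀ = −tan(+77.7°) tan(+2.795°) = -0.2239, h₀ = 1.7966 rad.
Bracket: h₀ sin ϕ sin δ + cos ϕ cos δ sin h₀ = 1.7966×0.97705×0.04876 + 0.21303×0.99881×0.97461 = 0.085592 + 0.207374 = 0.292966.
Q̄ = (S_0/π) × [bracket] = (1383/π) × 0.292966 = 128.97 W/m².
— Configuration B (ϕ=+77.7°):
cos h₀ = −tan(+77.7°) tan(+0.400°) = -0.0320, h₀ = 1.6028 rad.
Bracket: h₀ sin ϕ sin δ + cos ϕ cos δ sin h₀ = 1.6028×0.97705×0.00698 + 0.21303×0.99998×0.99949 = 0.010931 + 0.212917 = 0.223848.
Q̄ = (S_0/π) × [bracket] = (1383/π) × 0.223848 = 98.543 W/m².
Ratio Q̄_A / Q̄_B = 128.97 / 98.543 = 1.309.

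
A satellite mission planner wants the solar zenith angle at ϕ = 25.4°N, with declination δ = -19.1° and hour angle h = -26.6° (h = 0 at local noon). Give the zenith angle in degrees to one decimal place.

θ_z = 51.5°

cos θ_z = sin ϕ sin δ + cos ϕ cos δ cos h = -0.140355 + 0.763255 = 0.622900.
θ_z = arccos(0.622900) = 51.5°.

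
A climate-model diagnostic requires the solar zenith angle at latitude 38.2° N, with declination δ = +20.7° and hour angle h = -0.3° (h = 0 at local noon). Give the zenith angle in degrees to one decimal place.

cos θ_z = sin φ sin δ + cos φ cos δ cos h = 0.218592 + 0.735115 = 0.953707.
θ_z = arccos(0.953707) = 17.5°.

θ_z = 17.5°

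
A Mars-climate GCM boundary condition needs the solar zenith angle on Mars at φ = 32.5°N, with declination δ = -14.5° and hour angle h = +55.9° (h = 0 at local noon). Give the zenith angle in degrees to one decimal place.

θ_z = 71.1°

cos θ_z = sin φ sin δ + cos φ cos δ cos h = -0.134529 + 0.457777 = 0.323248.
θ_z = arccos(0.323248) = 71.1°.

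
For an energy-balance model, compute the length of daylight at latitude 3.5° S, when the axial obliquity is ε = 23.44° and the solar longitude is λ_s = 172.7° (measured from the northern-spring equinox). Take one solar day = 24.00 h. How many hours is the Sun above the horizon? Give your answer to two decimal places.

11.98 h

Solar declination: sin δ = sin ε · sin λ_s = sin 23.44° × sin 172.7° = 0.05054, so δ = +2.897°.
cos H₀ = −tan φ · tan δ = −tan(-3.5°) × tan(+2.897°) = 0.0031, so H₀ = 1.5677 rad = 89.82°.
Daylight = 2H₀/(2π) × 24.00 h = (1.5677/π) × 24.00 = 11.98 h.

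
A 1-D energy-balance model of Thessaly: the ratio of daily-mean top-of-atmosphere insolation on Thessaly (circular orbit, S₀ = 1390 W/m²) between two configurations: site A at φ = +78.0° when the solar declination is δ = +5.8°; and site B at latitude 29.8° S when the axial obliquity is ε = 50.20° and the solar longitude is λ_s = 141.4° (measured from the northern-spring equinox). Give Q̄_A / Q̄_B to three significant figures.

Q̄_A / Q̄_B ≈ 0.909

— Configuration A (φ=+78.0°):
cos H₀ = −tan(+78.0°) tan(+5.800°) = -0.4779, H₀ = 2.0690 rad.
Bracket: H₀ sin φ sin δ + cos φ cos δ sin H₀ = 2.0690×0.97815×0.10106 + 0.20791×0.99488×0.87843 = 0.204524 + 0.181699 = 0.386223.
Q̄ = (S₀/π) × [bracket] = (1390/π) × 0.386223 = 170.88 W/m².
— Configuration B (φ=-29.8°):
Solar declination: sin δ = sin ε · sin λ_s = sin 50.20° × sin 141.4° = 0.47932, so δ = +28.641°.
cos H₀ = −tan(-29.8°) tan(+28.641°) = 0.3128, H₀ = 1.2527 rad.
Bracket: H₀ sin φ sin δ + cos φ cos δ sin H₀ = 1.2527×-0.49697×0.47932 + 0.86777×0.87764×0.94983 = -0.298403 + 0.723381 = 0.424978.
Q̄ = (S₀/π) × [bracket] = (1390/π) × 0.424978 = 188.03 W/m².
Ratio Q̄_A / Q̄_B = 170.88 / 188.03 = 0.9088.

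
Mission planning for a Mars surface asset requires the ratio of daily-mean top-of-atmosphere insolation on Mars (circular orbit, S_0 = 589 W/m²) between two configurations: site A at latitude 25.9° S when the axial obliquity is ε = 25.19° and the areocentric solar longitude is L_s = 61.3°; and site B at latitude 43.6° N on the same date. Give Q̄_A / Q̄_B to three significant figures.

— Configuration A (ϕ=-25.9°):
sin δ = sin 25.19° × sin 61.3° = 0.37333, so δ = +21.921°.
cos h₀ = −tan(-25.9°) tan(+21.921°) = 0.1954, h₀ = 1.3741 rad.
Bracket: h₀ sin ϕ sin δ + cos ϕ cos δ sin h₀ = 1.3741×-0.43680×0.37333 + 0.89956×0.92770×0.98072 = -0.224075 + 0.818432 = 0.594357.
Q̄ = (S_0/π) × [bracket] = (589/π) × 0.594357 = 111.43 W/m².
— Configuration B (ϕ=+43.6°):
cos h₀ = −tan(+43.6°) tan(+21.921°) = -0.3832, h₀ = 1.9641 rad.
Bracket: h₀ sin ϕ sin δ + cos ϕ cos δ sin h₀ = 1.9641×0.68962×0.37333 + 0.72417×0.92770×0.92365 = 0.505669 + 0.620520 = 1.126189.
Q̄ = (S_0/π) × [bracket] = (589/π) × 1.126189 = 211.14 W/m².
Ratio Q̄_A / Q̄_B = 111.43 / 211.14 = 0.5278.

Q̄_A / Q̄_B ≈ 0.528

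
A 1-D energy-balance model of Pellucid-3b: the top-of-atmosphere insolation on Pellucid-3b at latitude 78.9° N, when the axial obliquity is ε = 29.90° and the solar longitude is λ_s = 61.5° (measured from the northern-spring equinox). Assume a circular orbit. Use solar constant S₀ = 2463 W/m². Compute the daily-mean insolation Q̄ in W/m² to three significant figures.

Q̄ ≈ 1.06e+03 W/m²

Solar declination: sin δ = sin ε · sin λ_s = sin 29.90° × sin 61.5° = 0.43808, so δ = +25.981°.
cos H₀ = −tan(+78.9°) tan(+25.981°) = -2.4839 ≤ −1 ⇒ polar day, H₀ = π.
Bracket: H₀ sin φ sin δ + cos φ cos δ sin H₀ = 3.1416×0.98129×0.43808 + 0.19252×0.89894×0.00000 = 1.350522 + 0.000000 = 1.350522.
Q̄ = (S₀/π) × [bracket] = (2463/π) × 1.350522 = 1059 W/m².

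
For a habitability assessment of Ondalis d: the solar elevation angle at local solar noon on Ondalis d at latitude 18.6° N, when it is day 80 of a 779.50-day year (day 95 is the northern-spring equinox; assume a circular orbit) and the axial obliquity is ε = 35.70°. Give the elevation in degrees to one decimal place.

67.4°

Solar longitude: λ_s = 360° × (80 − 95)/779.50 = -6.928°, i.e. -6.928° + 360° = 353.072°.
sin δ = sin 35.70° × sin 353.072° = -0.07038, so δ = -4.036°.
At local noon the hour angle is zero, so the zenith angle equals |φ − δ| = |+18.6° − (-4.036°)| = 22.636°.
Elevation = 90° − 22.636° = 67.4°.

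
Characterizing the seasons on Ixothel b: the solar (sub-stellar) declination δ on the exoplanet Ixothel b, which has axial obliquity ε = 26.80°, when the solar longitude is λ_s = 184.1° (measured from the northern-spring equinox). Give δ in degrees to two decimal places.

sin δ = sin ε · sin λ_s = sin 26.80° × sin 184.1° = -0.032237.
δ = arcsin(-0.032237) = -1.85°.

δ = -1.85°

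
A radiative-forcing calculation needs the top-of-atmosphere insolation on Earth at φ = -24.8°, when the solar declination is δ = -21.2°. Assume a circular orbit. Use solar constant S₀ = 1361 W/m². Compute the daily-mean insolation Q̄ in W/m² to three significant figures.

Q̄ ≈ 476 W/m²

cos H₀ = −tan(-24.8°) tan(-21.200°) = -0.1792, H₀ = 1.7510 rad.
Bracket: H₀ sin φ sin δ + cos φ cos δ sin H₀ = 1.7510×-0.41945×-0.36162 + 0.90778×0.93232×0.98381 = 0.265594 + 0.832639 = 1.098233.
Q̄ = (S₀/π) × [bracket] = (1361/π) × 1.098233 = 475.8 W/m².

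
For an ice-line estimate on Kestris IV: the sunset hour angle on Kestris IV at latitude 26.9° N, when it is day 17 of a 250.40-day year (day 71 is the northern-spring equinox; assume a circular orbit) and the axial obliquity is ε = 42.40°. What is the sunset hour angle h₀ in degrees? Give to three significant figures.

h₀ = 63.6°

Solar longitude: L_s = 360° × (17 − 71)/250.40 = -77.636°, i.e. -77.636° + 360° = 282.364°.
sin δ = sin 42.40° × sin 282.364° = -0.65866, so δ = -41.198°.
cos h₀ = −tan ϕ · tan δ = −tan(+26.9°) × tan(-41.198°) = 0.4441, so h₀ = 1.1106 rad = 63.63°.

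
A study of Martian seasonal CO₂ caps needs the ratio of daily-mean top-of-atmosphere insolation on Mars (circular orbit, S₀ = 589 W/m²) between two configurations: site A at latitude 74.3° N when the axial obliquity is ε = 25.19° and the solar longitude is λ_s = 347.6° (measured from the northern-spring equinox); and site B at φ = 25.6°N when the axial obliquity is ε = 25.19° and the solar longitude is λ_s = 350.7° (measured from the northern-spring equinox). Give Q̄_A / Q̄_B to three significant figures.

Q̄_A / Q̄_B ≈ 0.171

— Configuration A (φ=+74.3°):
Solar declination: sin δ = sin ε · sin λ_s = sin 25.19° × sin 347.6° = -0.09140, so δ = -5.244°.
cos H₀ = −tan(+74.3°) tan(-5.244°) = 0.3265, H₀ = 1.2382 rad.
Bracket: H₀ sin φ sin δ + cos φ cos δ sin H₀ = 1.2382×0.96269×-0.09140 + 0.27060×0.99581×0.94519 = -0.108949 + 0.254697 = 0.145748.
Q̄ = (S₀/π) × [bracket] = (589/π) × 0.145748 = 27.325 W/m².
— Configuration B (φ=+25.6°):
Solar declination: sin δ = sin ε · sin λ_s = sin 25.19° × sin 350.7° = -0.06878, so δ = -3.944°.
cos H₀ = −tan(+25.6°) tan(-3.944°) = 0.0330, H₀ = 1.5378 rad.
Bracket: H₀ sin φ sin δ + cos φ cos δ sin H₀ = 1.5378×0.43209×-0.06878 + 0.90183×0.99763×0.99945 = -0.045702 + 0.899198 = 0.853496.
Q̄ = (S₀/π) × [bracket] = (589/π) × 0.853496 = 160.02 W/m².
Ratio Q̄_A / Q̄_B = 27.325 / 160.02 = 0.1708.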